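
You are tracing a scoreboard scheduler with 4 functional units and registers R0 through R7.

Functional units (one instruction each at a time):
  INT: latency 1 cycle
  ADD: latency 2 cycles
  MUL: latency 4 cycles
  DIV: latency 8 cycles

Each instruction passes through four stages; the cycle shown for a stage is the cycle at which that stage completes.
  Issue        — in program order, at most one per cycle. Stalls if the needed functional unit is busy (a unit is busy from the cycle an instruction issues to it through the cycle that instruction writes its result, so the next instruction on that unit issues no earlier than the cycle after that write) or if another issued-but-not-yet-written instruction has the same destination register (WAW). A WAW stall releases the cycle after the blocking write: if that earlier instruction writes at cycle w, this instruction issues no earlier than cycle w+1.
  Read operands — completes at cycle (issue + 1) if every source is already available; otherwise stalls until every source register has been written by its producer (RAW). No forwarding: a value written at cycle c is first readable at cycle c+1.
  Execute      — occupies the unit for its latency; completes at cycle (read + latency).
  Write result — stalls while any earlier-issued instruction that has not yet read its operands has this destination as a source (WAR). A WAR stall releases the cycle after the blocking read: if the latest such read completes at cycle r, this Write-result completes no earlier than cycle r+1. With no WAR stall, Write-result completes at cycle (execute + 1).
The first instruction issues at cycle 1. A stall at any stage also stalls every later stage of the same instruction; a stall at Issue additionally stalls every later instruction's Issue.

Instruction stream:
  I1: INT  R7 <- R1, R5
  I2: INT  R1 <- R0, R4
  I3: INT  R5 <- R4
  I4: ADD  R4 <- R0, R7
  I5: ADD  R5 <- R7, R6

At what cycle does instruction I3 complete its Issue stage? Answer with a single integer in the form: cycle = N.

cycle = 9

t=1  I1→INT
t=2  I1 RO
t=3  I1 EX
t=4  I1 WR R7
t=5  I2→INT
t=6  I2 RO
t=7  I2 EX
t=8  I2 WR R1
t=9  I3→INT
t=10  I3 RO | I4→ADD
t=11  I3 EX | I4 RO
t=12  I3 WR R5
t=13  I4 EX
t=14  I4 WR R4
t=15  I5→ADD
t=16  I5 RO
t=18  I5 EX
t=19  I5 WR R5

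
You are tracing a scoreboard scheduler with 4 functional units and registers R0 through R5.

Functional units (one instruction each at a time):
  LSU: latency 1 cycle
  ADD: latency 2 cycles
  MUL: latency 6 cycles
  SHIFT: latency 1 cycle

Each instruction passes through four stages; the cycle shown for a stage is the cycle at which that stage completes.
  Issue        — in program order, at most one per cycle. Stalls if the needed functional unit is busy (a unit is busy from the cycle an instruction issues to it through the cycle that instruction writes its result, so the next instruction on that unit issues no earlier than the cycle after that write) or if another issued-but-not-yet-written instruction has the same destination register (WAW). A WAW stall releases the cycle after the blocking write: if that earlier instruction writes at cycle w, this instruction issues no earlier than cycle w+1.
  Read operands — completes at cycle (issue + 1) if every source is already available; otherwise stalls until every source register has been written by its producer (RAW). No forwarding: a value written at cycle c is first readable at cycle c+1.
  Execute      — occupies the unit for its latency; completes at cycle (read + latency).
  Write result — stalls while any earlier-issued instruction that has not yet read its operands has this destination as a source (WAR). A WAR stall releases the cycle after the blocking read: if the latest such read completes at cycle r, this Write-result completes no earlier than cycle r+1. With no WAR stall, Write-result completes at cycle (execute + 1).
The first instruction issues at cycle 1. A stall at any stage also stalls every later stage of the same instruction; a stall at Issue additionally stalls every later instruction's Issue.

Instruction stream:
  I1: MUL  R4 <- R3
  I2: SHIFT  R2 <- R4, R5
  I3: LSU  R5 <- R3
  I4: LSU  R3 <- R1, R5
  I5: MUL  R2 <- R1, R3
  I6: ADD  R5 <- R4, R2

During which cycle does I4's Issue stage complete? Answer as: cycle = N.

I1 -> (1, 2, 8, 9)
I2 -> (2, 10, 11, 12)  // RAW R4: wait I1 write@9
I3 -> (3, 4, 5, 11)  // WAR R5: wait I2 read@10
I4 -> (12, 13, 14, 15)  // struct: LSU busy until I3 writes@11
I5 -> (13, 16, 22, 23)  // RAW R3: wait I4 write@15
I6 -> (14, 24, 26, 27)  // RAW R2: wait I5 write@23

cycle = 12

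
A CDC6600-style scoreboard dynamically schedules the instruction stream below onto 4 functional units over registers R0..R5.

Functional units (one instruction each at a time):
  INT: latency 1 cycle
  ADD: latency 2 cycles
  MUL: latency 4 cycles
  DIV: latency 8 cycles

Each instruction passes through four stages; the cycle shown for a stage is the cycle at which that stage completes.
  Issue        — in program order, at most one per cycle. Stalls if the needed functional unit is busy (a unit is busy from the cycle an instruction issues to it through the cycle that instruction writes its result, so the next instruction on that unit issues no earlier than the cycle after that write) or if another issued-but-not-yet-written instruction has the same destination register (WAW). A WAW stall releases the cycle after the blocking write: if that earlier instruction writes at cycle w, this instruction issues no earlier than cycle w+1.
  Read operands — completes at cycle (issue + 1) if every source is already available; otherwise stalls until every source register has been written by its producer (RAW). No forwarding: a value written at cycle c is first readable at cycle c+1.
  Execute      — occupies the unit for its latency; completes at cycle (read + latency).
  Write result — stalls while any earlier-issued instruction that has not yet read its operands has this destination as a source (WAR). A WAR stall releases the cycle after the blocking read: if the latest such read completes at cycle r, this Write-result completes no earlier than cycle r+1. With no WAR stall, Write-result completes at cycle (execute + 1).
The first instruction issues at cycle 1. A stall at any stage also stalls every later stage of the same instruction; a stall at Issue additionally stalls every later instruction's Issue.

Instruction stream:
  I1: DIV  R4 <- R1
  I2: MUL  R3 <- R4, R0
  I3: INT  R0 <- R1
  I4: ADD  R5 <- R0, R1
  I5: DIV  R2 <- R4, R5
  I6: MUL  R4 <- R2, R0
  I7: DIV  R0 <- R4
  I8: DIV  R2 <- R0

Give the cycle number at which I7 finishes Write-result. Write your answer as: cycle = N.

cycle 1: I1 dispatched to DIV
cycle 2: I1 operands ready · I2 dispatched to MUL
cycle 3: I3 dispatched to INT
cycle 4: I3 operands ready · I4 dispatched to ADD
cycle 5: I3 complete
cycle 10: I1 complete
cycle 11: R4←I1
cycle 12: I2 operands ready · I5 dispatched to DIV
cycle 13: R0←I3
cycle 14: I4 operands ready
cycle 16: I2 complete · I4 complete
cycle 17: R3←I2 · R5←I4
cycle 18: I5 operands ready · I6 dispatched to MUL
cycle 26: I5 complete
cycle 27: R2←I5
cycle 28: I6 operands ready · I7 dispatched to DIV
cycle 32: I6 complete
cycle 33: R4←I6
cycle 34: I7 operands ready
cycle 42: I7 complete
cycle 43: R0←I7
cycle 44: I8 dispatched to DIV
cycle 45: I8 operands ready
cycle 53: I8 complete
cycle 54: R2←I8

cycle = 43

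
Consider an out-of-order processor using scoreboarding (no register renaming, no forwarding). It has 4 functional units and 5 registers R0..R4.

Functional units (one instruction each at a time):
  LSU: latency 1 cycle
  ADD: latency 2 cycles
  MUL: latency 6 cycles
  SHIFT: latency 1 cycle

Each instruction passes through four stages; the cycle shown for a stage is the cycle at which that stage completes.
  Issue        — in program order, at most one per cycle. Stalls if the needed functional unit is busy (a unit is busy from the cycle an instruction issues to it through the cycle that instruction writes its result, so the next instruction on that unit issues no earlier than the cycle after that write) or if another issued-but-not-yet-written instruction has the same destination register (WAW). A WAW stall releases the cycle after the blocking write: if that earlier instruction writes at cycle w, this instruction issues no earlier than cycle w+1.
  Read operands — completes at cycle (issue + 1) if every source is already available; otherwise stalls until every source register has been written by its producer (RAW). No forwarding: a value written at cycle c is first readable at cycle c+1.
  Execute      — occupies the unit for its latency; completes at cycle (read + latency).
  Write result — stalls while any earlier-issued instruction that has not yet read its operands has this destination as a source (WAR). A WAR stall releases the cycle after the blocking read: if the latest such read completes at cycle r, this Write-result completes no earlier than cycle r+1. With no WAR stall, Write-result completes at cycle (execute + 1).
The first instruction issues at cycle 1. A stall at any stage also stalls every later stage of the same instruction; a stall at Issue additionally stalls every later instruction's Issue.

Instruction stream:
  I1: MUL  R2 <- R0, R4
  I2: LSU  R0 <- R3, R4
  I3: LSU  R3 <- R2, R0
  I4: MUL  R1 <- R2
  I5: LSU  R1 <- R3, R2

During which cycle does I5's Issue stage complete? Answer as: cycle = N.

cycle = 19

[I1] 1/2/8/9
[I2] 2/3/4/5
[I3] 6/10/11/12  (struct: LSU busy until I2 writes@5; RAW R2: wait I1 write@9)
[I4] 10/11/17/18  (struct: MUL busy until I1 writes@9)
[I5] 19/20/21/22  (WAW R1: wait I4 write@18)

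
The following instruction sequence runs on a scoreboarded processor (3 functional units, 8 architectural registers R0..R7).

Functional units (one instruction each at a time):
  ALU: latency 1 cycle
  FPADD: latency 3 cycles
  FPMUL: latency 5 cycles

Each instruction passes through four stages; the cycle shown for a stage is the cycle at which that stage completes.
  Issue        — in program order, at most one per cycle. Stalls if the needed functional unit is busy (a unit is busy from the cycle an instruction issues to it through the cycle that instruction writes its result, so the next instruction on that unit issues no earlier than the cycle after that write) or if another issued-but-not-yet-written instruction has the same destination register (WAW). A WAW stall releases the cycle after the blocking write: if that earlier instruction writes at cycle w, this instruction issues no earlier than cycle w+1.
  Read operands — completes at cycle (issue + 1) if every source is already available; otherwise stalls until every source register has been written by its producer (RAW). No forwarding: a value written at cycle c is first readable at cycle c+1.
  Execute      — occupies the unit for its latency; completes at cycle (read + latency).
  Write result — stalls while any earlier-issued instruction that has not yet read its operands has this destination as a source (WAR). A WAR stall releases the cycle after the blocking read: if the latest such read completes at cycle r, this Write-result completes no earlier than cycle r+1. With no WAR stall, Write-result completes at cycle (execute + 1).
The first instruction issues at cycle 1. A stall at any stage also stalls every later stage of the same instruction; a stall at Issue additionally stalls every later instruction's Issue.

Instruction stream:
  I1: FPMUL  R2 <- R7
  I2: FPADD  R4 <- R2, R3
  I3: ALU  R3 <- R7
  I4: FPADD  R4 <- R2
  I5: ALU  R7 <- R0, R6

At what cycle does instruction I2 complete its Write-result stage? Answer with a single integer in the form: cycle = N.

cycle = 13

[1] I1 dispatched to FPMUL
[2] I1 operands ready, I2 dispatched to FPADD
[3] I3 dispatched to ALU
[4] I3 operands ready
[5] I3 complete
[7] I1 complete
[8] R2←I1
[9] I2 operands ready
[10] R3←I3
[12] I2 complete
[13] R4←I2
[14] I4 dispatched to FPADD
[15] I4 operands ready, I5 dispatched to ALU
[16] I5 operands ready
[17] I5 complete
[18] I4 complete, R7←I5
[19] R4←I4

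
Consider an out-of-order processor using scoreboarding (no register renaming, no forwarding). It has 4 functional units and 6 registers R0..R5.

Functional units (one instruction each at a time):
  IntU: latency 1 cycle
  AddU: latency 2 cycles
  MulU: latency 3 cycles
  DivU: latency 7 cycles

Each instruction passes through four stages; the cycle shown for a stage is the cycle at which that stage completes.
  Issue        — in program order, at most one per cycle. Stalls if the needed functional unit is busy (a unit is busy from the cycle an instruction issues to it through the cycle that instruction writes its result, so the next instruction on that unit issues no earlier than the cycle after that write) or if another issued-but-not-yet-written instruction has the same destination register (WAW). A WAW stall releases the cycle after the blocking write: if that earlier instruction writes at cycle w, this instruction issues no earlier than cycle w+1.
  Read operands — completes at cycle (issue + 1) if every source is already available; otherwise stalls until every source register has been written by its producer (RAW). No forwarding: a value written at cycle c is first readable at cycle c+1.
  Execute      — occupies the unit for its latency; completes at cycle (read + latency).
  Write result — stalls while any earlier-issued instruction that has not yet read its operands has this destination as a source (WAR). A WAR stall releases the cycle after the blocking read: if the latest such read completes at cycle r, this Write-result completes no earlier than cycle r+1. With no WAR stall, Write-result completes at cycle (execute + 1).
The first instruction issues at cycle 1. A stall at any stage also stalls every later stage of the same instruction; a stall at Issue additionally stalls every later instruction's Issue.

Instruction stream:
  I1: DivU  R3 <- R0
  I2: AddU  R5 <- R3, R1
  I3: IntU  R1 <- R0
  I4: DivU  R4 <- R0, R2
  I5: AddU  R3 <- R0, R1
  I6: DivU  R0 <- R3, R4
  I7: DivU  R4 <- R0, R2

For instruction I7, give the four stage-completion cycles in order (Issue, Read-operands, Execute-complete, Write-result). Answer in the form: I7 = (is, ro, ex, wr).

I7 = (31, 32, 39, 40)

I1  is:1  ro:2  ex:9  wr:10
I2  is:2  ro:11  ex:13  wr:14  — RAW R3: wait I1 write@10
I3  is:3  ro:4  ex:5  wr:12  — WAR R1: wait I2 read@11
I4  is:11  ro:12  ex:19  wr:20  — struct: DivU busy until I1 writes@10
I5  is:15  ro:16  ex:18  wr:19  — struct: AddU busy until I2 writes@14
I6  is:21  ro:22  ex:29  wr:30  — struct: DivU busy until I4 writes@20
I7  is:31  ro:32  ex:39  wr:40  — struct: DivU busy until I6 writes@30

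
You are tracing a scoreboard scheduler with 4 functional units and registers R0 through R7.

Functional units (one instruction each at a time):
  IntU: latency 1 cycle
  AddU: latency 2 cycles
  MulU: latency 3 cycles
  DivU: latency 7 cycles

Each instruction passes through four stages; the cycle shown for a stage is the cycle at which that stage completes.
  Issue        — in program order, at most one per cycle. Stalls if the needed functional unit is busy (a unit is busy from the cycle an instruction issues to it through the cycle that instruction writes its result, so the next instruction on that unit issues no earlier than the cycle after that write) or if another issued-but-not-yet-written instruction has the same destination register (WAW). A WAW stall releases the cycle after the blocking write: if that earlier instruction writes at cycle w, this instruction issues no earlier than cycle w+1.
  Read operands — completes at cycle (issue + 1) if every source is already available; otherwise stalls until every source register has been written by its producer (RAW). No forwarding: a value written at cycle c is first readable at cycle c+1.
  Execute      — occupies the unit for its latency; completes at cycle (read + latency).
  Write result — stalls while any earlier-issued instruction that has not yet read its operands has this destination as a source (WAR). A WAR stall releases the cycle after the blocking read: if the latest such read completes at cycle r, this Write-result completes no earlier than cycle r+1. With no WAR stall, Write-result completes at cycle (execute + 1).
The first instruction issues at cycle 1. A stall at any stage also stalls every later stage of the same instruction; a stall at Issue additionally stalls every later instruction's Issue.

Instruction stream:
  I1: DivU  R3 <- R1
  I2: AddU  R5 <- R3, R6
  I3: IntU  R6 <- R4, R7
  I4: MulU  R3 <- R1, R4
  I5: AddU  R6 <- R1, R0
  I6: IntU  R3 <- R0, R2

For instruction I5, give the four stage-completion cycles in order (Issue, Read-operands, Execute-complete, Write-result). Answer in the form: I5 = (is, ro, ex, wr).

I5 = (15, 16, 18, 19)

cycle 1: I1→DivU
cycle 2: I1 RO | I2→AddU
cycle 3: I3→IntU
cycle 4: I3 RO
cycle 5: I3 EX
cycle 9: I1 EX
cycle 10: I1 WR R3
cycle 11: I2 RO | I4→MulU
cycle 12: I3 WR R6 | I4 RO
cycle 13: I2 EX
cycle 14: I2 WR R5
cycle 15: I4 EX | I5→AddU
cycle 16: I4 WR R3 | I5 RO
cycle 17: I6→IntU
cycle 18: I5 EX | I6 RO
cycle 19: I5 WR R6 | I6 EX
cycle 20: I6 WR R3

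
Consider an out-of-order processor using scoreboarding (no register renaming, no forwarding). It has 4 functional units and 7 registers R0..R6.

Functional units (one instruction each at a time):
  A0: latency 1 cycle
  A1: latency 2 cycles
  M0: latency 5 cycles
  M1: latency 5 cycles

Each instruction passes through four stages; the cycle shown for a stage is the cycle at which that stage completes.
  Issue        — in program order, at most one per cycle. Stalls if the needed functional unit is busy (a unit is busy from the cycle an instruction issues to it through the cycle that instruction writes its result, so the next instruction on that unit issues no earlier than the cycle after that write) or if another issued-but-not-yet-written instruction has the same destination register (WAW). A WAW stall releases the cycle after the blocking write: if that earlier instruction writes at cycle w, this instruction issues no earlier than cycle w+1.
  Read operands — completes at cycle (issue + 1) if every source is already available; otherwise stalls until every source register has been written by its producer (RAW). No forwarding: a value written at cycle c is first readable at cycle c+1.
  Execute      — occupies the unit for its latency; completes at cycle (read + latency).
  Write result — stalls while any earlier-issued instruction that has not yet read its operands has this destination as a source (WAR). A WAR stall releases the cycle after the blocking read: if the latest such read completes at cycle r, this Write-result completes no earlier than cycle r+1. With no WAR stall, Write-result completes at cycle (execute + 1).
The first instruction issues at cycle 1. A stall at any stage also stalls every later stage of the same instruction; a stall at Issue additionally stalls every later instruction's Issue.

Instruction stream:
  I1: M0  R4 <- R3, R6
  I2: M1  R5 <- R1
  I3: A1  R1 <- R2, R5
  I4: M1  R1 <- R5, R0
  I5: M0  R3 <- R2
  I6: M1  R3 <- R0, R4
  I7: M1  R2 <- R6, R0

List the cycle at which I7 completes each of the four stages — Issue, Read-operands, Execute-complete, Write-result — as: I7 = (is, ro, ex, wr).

I7 = (31, 32, 37, 38)

[1] issue I1 (M0)
[2] I1 read-ops, issue I2 (M1)
[3] I2 read-ops, issue I3 (A1)
[7] I1 finished on M0
[8] I1→R4, I2 finished on M1
[9] I2→R5
[10] I3 read-ops
[12] I3 finished on A1
[13] I3→R1
[14] issue I4 (M1)
[15] I4 read-ops, issue I5 (M0)
[16] I5 read-ops
[20] I4 finished on M1
[21] I4→R1, I5 finished on M0
[22] I5→R3
[23] issue I6 (M1)
[24] I6 read-ops
[29] I6 finished on M1
[30] I6→R3
[31] issue I7 (M1)
[32] I7 read-ops
[37] I7 finished on M1
[38] I7→R2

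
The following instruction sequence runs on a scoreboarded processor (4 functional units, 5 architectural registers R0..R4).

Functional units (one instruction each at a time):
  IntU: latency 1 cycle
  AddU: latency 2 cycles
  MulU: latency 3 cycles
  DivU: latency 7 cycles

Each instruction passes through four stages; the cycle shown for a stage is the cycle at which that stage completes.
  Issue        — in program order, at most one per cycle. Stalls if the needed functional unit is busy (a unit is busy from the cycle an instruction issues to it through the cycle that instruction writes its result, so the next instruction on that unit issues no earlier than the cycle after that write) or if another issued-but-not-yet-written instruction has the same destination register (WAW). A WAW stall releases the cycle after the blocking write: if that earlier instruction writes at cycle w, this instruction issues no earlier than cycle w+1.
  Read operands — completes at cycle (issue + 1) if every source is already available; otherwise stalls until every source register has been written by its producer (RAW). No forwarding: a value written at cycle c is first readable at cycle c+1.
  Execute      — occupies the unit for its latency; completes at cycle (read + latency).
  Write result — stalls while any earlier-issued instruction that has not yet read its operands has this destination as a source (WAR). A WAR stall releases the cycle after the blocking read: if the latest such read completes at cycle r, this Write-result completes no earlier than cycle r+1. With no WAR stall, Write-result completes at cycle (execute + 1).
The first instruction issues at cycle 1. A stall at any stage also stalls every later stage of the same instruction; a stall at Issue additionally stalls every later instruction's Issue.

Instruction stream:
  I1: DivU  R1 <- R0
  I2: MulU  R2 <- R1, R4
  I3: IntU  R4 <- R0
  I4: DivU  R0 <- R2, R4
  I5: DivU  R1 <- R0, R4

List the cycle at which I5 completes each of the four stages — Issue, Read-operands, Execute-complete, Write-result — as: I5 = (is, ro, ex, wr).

I5 = (25, 26, 33, 34)

I1: IS=1 RO=2 EX=9 WR=10
I2: IS=2 RO=11 EX=14 WR=15  [RAW R1: wait I1 write@10]
I3: IS=3 RO=4 EX=5 WR=12  [WAR R4: wait I2 read@11]
I4: IS=11 RO=16 EX=23 WR=24  [struct: DivU busy until I1 writes@10; RAW R2: wait I2 write@15]
I5: IS=25 RO=26 EX=33 WR=34  [struct: DivU busy until I4 writes@24]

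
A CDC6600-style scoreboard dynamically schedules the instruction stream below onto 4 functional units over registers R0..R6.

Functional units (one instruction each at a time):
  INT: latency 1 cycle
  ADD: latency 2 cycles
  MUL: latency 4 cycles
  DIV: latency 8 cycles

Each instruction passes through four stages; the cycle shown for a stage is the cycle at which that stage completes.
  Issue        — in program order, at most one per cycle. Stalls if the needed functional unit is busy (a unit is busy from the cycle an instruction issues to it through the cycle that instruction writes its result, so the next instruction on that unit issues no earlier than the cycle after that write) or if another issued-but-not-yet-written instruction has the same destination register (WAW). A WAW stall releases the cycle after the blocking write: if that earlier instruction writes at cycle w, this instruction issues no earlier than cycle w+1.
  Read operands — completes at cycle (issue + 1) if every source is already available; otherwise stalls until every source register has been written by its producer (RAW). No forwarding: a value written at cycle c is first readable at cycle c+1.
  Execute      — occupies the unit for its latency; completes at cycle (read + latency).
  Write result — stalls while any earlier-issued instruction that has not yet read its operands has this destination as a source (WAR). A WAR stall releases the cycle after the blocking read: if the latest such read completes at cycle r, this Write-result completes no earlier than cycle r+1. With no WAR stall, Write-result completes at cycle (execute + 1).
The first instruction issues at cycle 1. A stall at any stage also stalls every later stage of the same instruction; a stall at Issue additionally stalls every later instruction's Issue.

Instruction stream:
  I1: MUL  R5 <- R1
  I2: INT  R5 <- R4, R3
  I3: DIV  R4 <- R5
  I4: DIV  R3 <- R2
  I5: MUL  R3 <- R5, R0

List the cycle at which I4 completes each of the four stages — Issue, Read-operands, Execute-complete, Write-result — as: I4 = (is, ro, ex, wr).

I1 -> (1, 2, 6, 7)
I2 -> (8, 9, 10, 11)  // WAW R5: wait I1 write@7
I3 -> (9, 12, 20, 21)  // RAW R5: wait I2 write@11
I4 -> (22, 23, 31, 32)  // struct: DIV busy until I3 writes@21
I5 -> (33, 34, 38, 39)  // WAW R3: wait I4 write@32

I4 = (22, 23, 31, 32)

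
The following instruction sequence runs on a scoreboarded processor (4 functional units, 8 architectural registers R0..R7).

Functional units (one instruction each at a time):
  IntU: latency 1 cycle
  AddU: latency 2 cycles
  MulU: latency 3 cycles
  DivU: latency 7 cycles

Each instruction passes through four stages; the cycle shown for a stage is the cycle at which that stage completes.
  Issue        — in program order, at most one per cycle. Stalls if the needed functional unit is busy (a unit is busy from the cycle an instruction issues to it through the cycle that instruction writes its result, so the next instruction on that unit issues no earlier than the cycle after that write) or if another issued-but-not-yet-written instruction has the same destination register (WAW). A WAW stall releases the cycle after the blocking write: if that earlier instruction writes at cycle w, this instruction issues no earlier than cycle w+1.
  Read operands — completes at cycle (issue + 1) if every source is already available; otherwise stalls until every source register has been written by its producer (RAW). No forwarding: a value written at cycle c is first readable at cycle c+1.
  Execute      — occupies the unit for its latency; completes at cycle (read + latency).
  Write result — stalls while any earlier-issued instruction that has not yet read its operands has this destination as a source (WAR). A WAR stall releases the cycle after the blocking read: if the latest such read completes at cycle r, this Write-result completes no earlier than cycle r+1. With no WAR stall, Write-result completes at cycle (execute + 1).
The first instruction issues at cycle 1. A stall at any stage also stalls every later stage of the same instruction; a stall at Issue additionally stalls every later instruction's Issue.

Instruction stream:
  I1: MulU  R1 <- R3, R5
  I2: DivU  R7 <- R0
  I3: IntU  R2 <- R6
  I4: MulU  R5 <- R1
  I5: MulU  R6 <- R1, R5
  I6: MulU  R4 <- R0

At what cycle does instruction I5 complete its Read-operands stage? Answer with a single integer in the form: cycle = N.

I1: IS=1 RO=2 EX=5 WR=6
I2: IS=2 RO=3 EX=10 WR=11
I3: IS=3 RO=4 EX=5 WR=6
I4: IS=7 RO=8 EX=11 WR=12  [struct: MulU busy until I1 writes@6]
I5: IS=13 RO=14 EX=17 WR=18  [struct: MulU busy until I4 writes@12]
I6: IS=19 RO=20 EX=23 WR=24  [struct: MulU busy until I5 writes@18]

cycle = 14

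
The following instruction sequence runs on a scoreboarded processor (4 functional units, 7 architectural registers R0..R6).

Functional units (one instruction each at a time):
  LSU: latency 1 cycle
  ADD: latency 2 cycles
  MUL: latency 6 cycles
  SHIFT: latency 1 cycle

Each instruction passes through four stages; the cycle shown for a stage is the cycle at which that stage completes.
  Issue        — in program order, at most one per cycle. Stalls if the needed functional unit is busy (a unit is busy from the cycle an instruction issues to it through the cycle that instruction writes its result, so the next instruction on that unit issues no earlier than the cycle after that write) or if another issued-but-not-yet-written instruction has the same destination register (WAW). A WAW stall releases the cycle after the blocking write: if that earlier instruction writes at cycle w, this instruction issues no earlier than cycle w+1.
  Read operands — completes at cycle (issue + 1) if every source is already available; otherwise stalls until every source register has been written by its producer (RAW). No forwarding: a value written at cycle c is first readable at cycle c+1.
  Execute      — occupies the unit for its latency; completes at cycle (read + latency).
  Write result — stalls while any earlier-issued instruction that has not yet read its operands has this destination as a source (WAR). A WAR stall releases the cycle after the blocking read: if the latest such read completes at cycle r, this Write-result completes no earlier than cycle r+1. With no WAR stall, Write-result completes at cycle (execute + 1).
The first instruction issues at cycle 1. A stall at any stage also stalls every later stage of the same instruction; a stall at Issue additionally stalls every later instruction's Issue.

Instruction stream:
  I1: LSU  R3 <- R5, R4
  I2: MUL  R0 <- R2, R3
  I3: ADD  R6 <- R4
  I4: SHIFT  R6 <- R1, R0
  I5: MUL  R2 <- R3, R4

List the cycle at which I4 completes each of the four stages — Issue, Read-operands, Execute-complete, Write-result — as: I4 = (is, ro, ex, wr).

I4 = (8, 13, 14, 15)

[1] issue I1 (LSU)
[2] I1 read-ops · issue I2 (MUL)
[3] I1 finished on LSU · issue I3 (ADD)
[4] I1→R3 · I3 read-ops
[5] I2 read-ops
[6] I3 finished on ADD
[7] I3→R6
[8] issue I4 (SHIFT)
[11] I2 finished on MUL
[12] I2→R0
[13] I4 read-ops · issue I5 (MUL)
[14] I4 finished on SHIFT · I5 read-ops
[15] I4→R6
[20] I5 finished on MUL
[21] I5→R2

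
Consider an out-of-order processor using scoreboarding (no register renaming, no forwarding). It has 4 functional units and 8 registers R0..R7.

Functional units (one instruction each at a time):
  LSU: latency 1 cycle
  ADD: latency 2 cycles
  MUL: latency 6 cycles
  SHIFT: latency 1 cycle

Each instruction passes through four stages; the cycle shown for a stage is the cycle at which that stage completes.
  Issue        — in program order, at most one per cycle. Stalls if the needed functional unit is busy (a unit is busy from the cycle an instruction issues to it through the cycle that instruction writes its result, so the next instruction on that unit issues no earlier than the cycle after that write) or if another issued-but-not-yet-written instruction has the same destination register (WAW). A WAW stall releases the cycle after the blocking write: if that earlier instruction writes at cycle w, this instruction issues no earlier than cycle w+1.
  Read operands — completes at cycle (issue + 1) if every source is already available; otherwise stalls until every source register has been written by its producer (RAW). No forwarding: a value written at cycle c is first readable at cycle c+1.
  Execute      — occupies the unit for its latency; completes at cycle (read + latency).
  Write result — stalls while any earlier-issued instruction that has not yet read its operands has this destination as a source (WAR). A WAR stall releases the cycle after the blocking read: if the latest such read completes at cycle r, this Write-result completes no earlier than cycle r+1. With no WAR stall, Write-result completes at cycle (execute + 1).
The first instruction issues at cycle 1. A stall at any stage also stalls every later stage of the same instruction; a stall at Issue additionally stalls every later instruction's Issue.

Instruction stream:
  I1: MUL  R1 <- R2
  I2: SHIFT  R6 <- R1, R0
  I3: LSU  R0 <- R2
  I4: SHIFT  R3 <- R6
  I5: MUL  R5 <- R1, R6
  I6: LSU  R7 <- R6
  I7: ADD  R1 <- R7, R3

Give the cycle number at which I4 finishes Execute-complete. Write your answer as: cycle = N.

cycle = 15

t=1  I1 issues→MUL
t=2  I1 reads | I2 issues→SHIFT
t=3  I3 issues→LSU
t=4  I3 reads
t=5  I3 exec-done
t=8  I1 exec-done
t=9  I1 writes R1
t=10  I2 reads
t=11  I2 exec-done | I3 writes R0
t=12  I2 writes R6
t=13  I4 issues→SHIFT
t=14  I4 reads | I5 issues→MUL
t=15  I4 exec-done | I5 reads | I6 issues→LSU
t=16  I4 writes R3 | I6 reads | I7 issues→ADD
t=17  I6 exec-done
t=18  I6 writes R7
t=19  I7 reads
t=21  I5 exec-done | I7 exec-done
t=22  I5 writes R5 | I7 writes R1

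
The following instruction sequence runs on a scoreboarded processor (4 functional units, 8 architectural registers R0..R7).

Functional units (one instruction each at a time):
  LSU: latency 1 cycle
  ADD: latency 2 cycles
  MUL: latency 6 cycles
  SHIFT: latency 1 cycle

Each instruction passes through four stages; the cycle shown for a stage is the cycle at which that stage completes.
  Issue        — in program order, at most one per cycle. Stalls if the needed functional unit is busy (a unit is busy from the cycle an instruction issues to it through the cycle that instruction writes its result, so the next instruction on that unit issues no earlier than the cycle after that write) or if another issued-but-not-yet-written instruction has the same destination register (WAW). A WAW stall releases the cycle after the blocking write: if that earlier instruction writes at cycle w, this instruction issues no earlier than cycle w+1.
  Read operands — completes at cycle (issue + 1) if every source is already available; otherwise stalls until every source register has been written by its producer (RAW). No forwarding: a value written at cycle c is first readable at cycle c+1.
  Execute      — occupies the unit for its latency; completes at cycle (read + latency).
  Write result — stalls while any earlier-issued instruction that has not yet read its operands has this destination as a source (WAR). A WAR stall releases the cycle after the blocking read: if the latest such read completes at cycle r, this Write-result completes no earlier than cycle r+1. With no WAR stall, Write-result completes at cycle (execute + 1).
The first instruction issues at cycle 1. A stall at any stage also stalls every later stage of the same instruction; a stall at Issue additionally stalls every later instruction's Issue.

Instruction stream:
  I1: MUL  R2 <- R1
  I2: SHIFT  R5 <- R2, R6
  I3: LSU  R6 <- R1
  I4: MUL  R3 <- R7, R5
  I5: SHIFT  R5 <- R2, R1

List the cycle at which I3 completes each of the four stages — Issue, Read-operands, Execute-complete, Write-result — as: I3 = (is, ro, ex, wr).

I3 = (3, 4, 5, 11)

I1 -> (1, 2, 8, 9)
I2 -> (2, 10, 11, 12)  // RAW R2: wait I1 write@9
I3 -> (3, 4, 5, 11)  // WAR R6: wait I2 read@10
I4 -> (10, 13, 19, 20)  // struct: MUL busy until I1 writes@9, RAW R5: wait I2 write@12
I5 -> (13, 14, 15, 16)  // struct: SHIFT busy until I2 writes@12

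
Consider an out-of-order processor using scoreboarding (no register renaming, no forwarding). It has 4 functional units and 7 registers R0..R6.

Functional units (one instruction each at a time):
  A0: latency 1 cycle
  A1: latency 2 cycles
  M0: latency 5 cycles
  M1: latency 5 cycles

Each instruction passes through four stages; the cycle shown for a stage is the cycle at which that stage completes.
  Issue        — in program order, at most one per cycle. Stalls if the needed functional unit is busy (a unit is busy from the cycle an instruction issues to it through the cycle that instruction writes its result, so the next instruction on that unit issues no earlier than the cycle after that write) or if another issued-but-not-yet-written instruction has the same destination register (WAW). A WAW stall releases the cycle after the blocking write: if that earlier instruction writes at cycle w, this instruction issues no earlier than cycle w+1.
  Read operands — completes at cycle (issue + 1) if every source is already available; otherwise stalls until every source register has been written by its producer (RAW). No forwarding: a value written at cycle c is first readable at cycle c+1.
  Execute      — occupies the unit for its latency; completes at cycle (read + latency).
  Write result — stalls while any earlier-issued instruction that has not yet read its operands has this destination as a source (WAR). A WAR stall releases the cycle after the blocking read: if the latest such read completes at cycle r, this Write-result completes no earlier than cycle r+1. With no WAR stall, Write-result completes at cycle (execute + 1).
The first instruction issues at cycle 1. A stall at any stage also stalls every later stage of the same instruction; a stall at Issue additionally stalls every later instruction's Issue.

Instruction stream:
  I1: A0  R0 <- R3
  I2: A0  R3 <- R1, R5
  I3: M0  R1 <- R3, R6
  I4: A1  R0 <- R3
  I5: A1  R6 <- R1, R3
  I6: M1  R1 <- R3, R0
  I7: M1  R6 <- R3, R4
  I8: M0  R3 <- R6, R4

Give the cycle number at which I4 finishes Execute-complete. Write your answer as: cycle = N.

cycle = 11

1) issue 1, read 2, done 3, write 4
2) issue 5, read 6, done 7, write 8  <struct: A0 busy until I1 writes@4>
3) issue 6, read 9, done 14, write 15  <RAW R3: wait I2 write@8>
4) issue 7, read 9, done 11, write 12  <RAW R3: wait I2 write@8>
5) issue 13, read 16, done 18, write 19  <struct: A1 busy until I4 writes@12 / RAW R1: wait I3 write@15>
6) issue 16, read 17, done 22, write 23  <WAW R1: wait I3 write@15>
7) issue 24, read 25, done 30, write 31  <struct: M1 busy until I6 writes@23>
8) issue 25, read 32, done 37, write 38  <RAW R6: wait I7 write@31>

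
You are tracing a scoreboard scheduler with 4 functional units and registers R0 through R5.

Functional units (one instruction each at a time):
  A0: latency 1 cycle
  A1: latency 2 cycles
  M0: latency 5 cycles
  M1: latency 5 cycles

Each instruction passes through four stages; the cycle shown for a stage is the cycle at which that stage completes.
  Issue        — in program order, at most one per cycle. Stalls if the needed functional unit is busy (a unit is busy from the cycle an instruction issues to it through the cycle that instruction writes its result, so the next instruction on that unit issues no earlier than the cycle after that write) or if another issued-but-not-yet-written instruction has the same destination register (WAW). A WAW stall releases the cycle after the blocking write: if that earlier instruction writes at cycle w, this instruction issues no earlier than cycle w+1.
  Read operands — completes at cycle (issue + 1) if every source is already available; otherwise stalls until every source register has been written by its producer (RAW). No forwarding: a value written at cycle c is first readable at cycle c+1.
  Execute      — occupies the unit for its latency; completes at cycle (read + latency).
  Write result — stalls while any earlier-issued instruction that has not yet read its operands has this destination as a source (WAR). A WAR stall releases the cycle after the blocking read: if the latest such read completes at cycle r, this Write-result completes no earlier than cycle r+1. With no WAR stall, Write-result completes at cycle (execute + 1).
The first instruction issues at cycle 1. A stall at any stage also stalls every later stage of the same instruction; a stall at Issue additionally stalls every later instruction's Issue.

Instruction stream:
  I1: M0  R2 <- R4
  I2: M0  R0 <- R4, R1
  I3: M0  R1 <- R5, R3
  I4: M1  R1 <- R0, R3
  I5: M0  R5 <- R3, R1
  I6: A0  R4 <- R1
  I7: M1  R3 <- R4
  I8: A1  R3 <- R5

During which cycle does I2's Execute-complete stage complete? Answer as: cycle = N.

cycle = 15

I1 -> (1, 2, 7, 8)
I2 -> (9, 10, 15, 16)  // struct: M0 busy until I1 writes@8
I3 -> (17, 18, 23, 24)  // struct: M0 busy until I2 writes@16
I4 -> (25, 26, 31, 32)  // WAW R1: wait I3 write@24
I5 -> (26, 33, 38, 39)  // RAW R1: wait I4 write@32
I6 -> (27, 33, 34, 35)  // RAW R1: wait I4 write@32
I7 -> (33, 36, 41, 42)  // struct: M1 busy until I4 writes@32, RAW R4: wait I6 write@35
I8 -> (43, 44, 46, 47)  // WAW R3: wait I7 write@42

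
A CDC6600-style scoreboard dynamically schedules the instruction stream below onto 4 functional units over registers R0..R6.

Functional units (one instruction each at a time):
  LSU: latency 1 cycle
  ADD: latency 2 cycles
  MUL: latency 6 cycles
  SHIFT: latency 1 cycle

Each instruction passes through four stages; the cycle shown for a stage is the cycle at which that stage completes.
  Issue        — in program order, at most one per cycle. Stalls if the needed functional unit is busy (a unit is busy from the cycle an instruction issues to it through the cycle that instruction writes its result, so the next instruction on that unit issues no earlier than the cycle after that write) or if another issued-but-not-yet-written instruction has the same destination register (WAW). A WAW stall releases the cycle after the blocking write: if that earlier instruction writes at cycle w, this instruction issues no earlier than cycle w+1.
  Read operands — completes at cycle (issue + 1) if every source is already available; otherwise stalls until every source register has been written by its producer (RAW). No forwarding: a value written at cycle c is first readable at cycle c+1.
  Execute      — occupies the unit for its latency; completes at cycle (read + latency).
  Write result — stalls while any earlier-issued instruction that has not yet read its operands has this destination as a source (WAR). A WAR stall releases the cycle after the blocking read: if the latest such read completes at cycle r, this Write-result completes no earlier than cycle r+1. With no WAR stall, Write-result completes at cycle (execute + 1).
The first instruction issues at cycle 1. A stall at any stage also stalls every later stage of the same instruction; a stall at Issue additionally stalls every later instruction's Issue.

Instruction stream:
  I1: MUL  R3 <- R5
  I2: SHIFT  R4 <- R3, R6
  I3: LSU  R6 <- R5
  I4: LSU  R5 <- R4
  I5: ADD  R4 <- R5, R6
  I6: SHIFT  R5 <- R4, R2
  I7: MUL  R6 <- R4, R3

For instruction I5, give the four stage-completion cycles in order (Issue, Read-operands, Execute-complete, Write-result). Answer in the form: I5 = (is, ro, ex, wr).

I5 = (13, 16, 18, 19)

t=1  I1→MUL
t=2  I1 RO; I2→SHIFT
t=3  I3→LSU
t=4  I3 RO
t=5  I3 EX
t=8  I1 EX
t=9  I1 WR R3
t=10  I2 RO
t=11  I2 EX; I3 WR R6
t=12  I2 WR R4; I4→LSU
t=13  I4 RO; I5→ADD
t=14  I4 EX
t=15  I4 WR R5
t=16  I5 RO; I6→SHIFT
t=17  I7→MUL
t=18  I5 EX
t=19  I5 WR R4
t=20  I6 RO; I7 RO
t=21  I6 EX
t=22  I6 WR R5
t=26  I7 EX
t=27  I7 WR R6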